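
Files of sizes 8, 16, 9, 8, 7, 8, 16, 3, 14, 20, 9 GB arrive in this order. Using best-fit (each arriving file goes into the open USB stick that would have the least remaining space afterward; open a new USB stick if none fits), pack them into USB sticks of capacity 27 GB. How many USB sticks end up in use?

  8 → USB stick 1 (new)  [load 8/27]
  16 → USB stick 1  [load 24/27]
  9 → USB stick 2 (new)  [load 9/27]
  8 → USB stick 2  [load 17/27]
  7 → USB stick 2  [load 24/27]
  8 → USB stick 3 (new)  [load 8/27]
  16 → USB stick 3  [load 24/27]
  3 → USB stick 1  [load 27/27]
  14 → USB stick 4 (new)  [load 14/27]
  20 → USB stick 5 (new)  [load 20/27]
  9 → USB stick 4  [load 23/27]
5 USB sticks opened.

5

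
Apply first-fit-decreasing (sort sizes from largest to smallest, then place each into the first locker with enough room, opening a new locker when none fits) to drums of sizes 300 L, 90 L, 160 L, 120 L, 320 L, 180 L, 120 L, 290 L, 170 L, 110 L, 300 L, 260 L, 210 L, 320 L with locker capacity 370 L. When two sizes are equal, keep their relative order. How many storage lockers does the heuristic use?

9

Sorted descending: 320, 320, 300, 300, 290, 260, 210, 180, 170, 160, 120, 120, 110, 90.
  320 → locker 1 (new)  [load 320/370]
  320 → locker 2 (new)  [load 320/370]
  300 → locker 3 (new)  [load 300/370]
  300 → locker 4 (new)  [load 300/370]
  290 → locker 5 (new)  [load 290/370]
  260 → locker 6 (new)  [load 260/370]
  210 → locker 7 (new)  [load 210/370]
  180 → locker 8 (new)  [load 180/370]
  170 → locker 8  [load 350/370]
  160 → locker 7  [load 370/370]
  120 → locker 9 (new)  [load 120/370]
  120 → locker 9  [load 240/370]
  110 → locker 6  [load 370/370]
  90 → locker 9  [load 330/370]
9 storage lockers opened.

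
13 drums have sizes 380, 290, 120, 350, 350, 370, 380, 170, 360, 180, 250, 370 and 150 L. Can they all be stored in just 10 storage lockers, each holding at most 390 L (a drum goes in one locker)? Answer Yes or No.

Total = 3720 L; ⌈3720/390⌉ = 10.
The bound of 10 does not rule out 10, but exhaustive search shows no assignment into 10 storage lockers of capacity 390 L exists — the minimum is 11.

No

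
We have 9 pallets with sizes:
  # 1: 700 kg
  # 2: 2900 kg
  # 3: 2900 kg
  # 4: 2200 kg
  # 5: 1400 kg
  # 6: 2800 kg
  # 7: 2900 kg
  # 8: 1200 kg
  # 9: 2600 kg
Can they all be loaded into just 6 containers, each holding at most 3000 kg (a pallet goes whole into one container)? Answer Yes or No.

No

Total = 19600 kg; ⌈19600/3000⌉ = 7.
At least 7 containers are required, but only 6 are allowed.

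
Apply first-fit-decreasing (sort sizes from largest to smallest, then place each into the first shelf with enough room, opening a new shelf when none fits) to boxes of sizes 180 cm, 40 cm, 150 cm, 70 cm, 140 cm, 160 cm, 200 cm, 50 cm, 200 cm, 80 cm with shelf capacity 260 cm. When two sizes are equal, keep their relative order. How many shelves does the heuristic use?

Sorted descending: 200, 200, 180, 160, 150, 140, 80, 70, 50, 40.
  200 → shelf 1 (new)  [load 200/260]
  200 → shelf 2 (new)  [load 200/260]
  180 → shelf 3 (new)  [load 180/260]
  160 → shelf 4 (new)  [load 160/260]
  150 → shelf 5 (new)  [load 150/260]
  140 → shelf 6 (new)  [load 140/260]
  80 → shelf 3  [load 260/260]
  70 → shelf 4  [load 230/260]
  50 → shelf 1  [load 250/260]
  40 → shelf 2  [load 240/260]
6 shelves opened.

6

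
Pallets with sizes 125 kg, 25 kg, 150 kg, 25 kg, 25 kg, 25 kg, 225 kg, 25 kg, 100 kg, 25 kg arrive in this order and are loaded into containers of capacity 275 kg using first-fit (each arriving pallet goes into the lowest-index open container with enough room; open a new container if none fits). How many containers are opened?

3

  125 → container 1 (new)  [load 125/275]
  25 → container 1  [load 150/275]
  150 → container 2 (new)  [load 150/275]
  25 → container 1  [load 175/275]
  25 → container 1  [load 200/275]
  25 → container 1  [load 225/275]
  225 → container 3 (new)  [load 225/275]
  25 → container 1  [load 250/275]
  100 → container 2  [load 250/275]
  25 → container 1  [load 275/275]
3 containers opened.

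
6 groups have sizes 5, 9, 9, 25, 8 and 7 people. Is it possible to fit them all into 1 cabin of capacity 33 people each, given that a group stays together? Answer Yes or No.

Total = 63 people; ⌈63/33⌉ = 2.
At least 2 cabins are required, but only 1 is allowed.

No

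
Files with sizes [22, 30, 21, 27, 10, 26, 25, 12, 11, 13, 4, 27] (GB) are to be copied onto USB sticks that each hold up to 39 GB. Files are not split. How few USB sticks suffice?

7

Total = 30 + 27 + 27 + 26 + 25 + 22 + 21 + 13 + 12 + 11 + 10 + 4 = 228 GB.
Lower bound: ⌈228/39⌉ = 6 USB sticks.
Also, 7 files each exceed 39/2 GB, and no two of those can share a USB stick, so at least 7 USB sticks are needed.
A packing using 7 USB sticks:
  USB stick 1: 30 + 4 = 34
  USB stick 2: 27 + 12 = 39
  USB stick 3: 27 + 11 = 38
  USB stick 4: 26 + 13 = 39
  USB stick 5: 25 + 10 = 35
  USB stick 6: 22 = 22
  USB stick 7: 21 = 21
This matches the lower bound, so 7 is optimal.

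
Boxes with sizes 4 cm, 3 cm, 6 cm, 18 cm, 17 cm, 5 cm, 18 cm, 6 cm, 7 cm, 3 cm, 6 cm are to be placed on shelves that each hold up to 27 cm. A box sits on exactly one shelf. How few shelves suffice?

Total = 18 + 18 + 17 + 7 + 6 + 6 + 6 + 5 + 4 + 3 + 3 = 93 cm.
Lower bound: ⌈93/27⌉ = 4 shelves.
A packing using 4 shelves:
  shelf 1: 18 + 7 = 25
  shelf 2: 18 + 6 + 3 = 27
  shelf 3: 17 + 6 + 4 = 27
  shelf 4: 6 + 5 + 3 = 14
This matches the lower bound, so 4 is optimal.

4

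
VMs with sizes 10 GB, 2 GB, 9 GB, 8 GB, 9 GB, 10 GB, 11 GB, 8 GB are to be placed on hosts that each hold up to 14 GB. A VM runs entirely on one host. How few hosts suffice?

Total = 11 + 10 + 10 + 9 + 9 + 8 + 8 + 2 = 67 GB.
Lower bound: ⌈67/14⌉ = 5 hosts.
Also, 7 VMs each exceed 7 GB, and no two of those can share a host, so at least 7 hosts are needed.
A packing using 7 hosts:
  host 1: 11 + 2 = 13
  host 2: 10 = 10
  host 3: 10 = 10
  host 4: 9 = 9
  host 5: 9 = 9
  host 6: 8 = 8
  host 7: 8 = 8
This matches the lower bound, so 7 is optimal.

7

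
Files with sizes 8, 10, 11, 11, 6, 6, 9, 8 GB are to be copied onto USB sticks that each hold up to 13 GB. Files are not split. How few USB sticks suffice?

Total = 11 + 11 + 10 + 9 + 8 + 8 + 6 + 6 = 69 GB.
Lower bound: ⌈69/13⌉ = 6 USB sticks.
A packing using 7 USB sticks:
  USB stick 1: 11 = 11
  USB stick 2: 11 = 11
  USB stick 3: 10 = 10
  USB stick 4: 9 = 9
  USB stick 5: 8 = 8
  USB stick 6: 8 = 8
  USB stick 7: 6 + 6 = 12
No arrangement into 6 USB sticks stays within capacity, so 7 is optimal.

7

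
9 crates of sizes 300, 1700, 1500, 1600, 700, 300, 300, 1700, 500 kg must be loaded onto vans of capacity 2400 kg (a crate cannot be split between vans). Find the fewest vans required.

4

Total = 1700 + 1700 + 1600 + 1500 + 700 + 500 + 300 + 300 + 300 = 8600 kg.
Lower bound: ⌈8600/2400⌉ = 4 vans.
A packing using 4 vans:
  van 1: 1700 + 700 = 2400
  van 2: 1700 + 500 = 2200
  van 3: 1600 + 300 + 300 = 2200
  van 4: 1500 + 300 = 1800
This matches the lower bound, so 4 is optimal.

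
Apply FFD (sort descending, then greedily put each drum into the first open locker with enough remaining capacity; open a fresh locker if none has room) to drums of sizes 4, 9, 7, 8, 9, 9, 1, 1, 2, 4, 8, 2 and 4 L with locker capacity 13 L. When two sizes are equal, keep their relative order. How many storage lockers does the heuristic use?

6

Sorted descending: 9, 9, 9, 8, 8, 7, 4, 4, 4, 2, 2, 1, 1.
  9 → locker 1 (new)  [load 9/13]
  9 → locker 2 (new)  [load 9/13]
  9 → locker 3 (new)  [load 9/13]
  8 → locker 4 (new)  [load 8/13]
  8 → locker 5 (new)  [load 8/13]
  7 → locker 6 (new)  [load 7/13]
  4 → locker 1  [load 13/13]
  4 → locker 2  [load 13/13]
  4 → locker 3  [load 13/13]
  2 → locker 4  [load 10/13]
  2 → locker 4  [load 12/13]
  1 → locker 4  [load 13/13]
  1 → locker 5  [load 9/13]
6 storage lockers opened.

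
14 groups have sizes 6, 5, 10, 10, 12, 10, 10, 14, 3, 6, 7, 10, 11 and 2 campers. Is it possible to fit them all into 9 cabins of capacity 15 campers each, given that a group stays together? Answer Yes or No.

Total = 116 campers; ⌈116/15⌉ = 8.
The bound of 8 does not rule out 9, but exhaustive search shows no assignment into 9 cabins of capacity 15 campers exists — the minimum is 10.

No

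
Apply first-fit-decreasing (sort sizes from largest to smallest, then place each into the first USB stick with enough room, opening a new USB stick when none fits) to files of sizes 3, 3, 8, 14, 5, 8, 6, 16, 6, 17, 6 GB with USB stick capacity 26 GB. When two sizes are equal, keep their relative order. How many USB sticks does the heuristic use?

4

Sorted descending: 17, 16, 14, 8, 8, 6, 6, 6, 5, 3, 3.
  17 → USB stick 1 (new)  [load 17/26]
  16 → USB stick 2 (new)  [load 16/26]
  14 → USB stick 3 (new)  [load 14/26]
  8 → USB stick 1  [load 25/26]
  8 → USB stick 2  [load 24/26]
  6 → USB stick 3  [load 20/26]
  6 → USB stick 3  [load 26/26]
  6 → USB stick 4 (new)  [load 6/26]
  5 → USB stick 4  [load 11/26]
  3 → USB stick 4  [load 14/26]
  3 → USB stick 4  [load 17/26]
4 USB sticks opened.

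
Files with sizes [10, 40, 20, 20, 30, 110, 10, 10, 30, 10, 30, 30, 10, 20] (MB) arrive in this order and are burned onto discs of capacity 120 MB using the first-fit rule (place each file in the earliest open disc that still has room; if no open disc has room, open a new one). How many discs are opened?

  10 → disc 1 (new)  [load 10/120]
  40 → disc 1  [load 50/120]
  20 → disc 1  [load 70/120]
  20 → disc 1  [load 90/120]
  30 → disc 1  [load 120/120]
  110 → disc 2 (new)  [load 110/120]
  10 → disc 2  [load 120/120]
  10 → disc 3 (new)  [load 10/120]
  30 → disc 3  [load 40/120]
  10 → disc 3  [load 50/120]
  30 → disc 3  [load 80/120]
  30 → disc 3  [load 110/120]
  10 → disc 3  [load 120/120]
  20 → disc 4 (new)  [load 20/120]
4 discs opened.

4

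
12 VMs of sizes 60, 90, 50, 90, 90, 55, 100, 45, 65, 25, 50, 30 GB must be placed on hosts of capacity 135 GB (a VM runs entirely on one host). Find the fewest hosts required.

Total = 100 + 90 + 90 + 90 + 65 + 60 + 55 + 50 + 50 + 45 + 30 + 25 = 750 GB.
Lower bound: ⌈750/135⌉ = 6 hosts.
A packing using 7 hosts:
  host 1: 100 + 30 = 130
  host 2: 90 + 45 = 135
  host 3: 90 + 25 = 115
  host 4: 90 = 90
  host 5: 65 + 60 = 125
  host 6: 55 + 50 = 105
  host 7: 50 = 50
No arrangement into 6 hosts stays within capacity, so 7 is optimal.

7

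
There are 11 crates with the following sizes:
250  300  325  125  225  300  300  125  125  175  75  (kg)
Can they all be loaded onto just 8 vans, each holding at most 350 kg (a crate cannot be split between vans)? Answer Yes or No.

Yes

A valid assignment using 8 vans:
  van 1: 325 = 325
  van 2: 300 = 300
  van 3: 300 = 300
  van 4: 300 = 300
  van 5: 250 + 75 = 325
  van 6: 225 + 125 = 350
  van 7: 175 + 125 = 300
  van 8: 125 = 125
Every load is within 350 kg, so 8 vans suffice.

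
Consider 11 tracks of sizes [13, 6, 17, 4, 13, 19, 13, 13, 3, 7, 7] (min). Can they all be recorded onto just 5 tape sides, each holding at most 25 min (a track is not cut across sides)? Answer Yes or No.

Total = 115 min; ⌈115/25⌉ = 5.
6 tracks each exceed half the capacity and cannot share a side, forcing at least 6 tape sides.
At least 6 tape sides are required, but only 5 are allowed.

No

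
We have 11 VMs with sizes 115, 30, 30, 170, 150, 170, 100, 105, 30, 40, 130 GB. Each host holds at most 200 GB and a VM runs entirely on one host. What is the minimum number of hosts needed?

7

Total = 170 + 170 + 150 + 130 + 115 + 105 + 100 + 40 + 30 + 30 + 30 = 1070 GB.
Lower bound: ⌈1070/200⌉ = 6 hosts.
A packing using 7 hosts:
  host 1: 170 + 30 = 200
  host 2: 170 + 30 = 200
  host 3: 150 + 40 = 190
  host 4: 130 + 30 = 160
  host 5: 115 = 115
  host 6: 105 = 105
  host 7: 100 = 100
No arrangement into 6 hosts stays within capacity, so 7 is optimal.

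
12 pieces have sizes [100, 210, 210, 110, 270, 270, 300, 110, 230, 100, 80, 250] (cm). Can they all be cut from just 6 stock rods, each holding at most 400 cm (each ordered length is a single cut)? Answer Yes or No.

Total = 2240 cm; ⌈2240/400⌉ = 6.
7 pieces each exceed half the capacity and cannot share a stock rod, forcing at least 7 stock rods.
At least 7 stock rods are required, but only 6 are allowed.

No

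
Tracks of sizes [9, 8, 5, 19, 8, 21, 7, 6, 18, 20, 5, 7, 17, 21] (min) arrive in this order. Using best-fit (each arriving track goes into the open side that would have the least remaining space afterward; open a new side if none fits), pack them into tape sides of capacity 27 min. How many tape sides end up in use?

7

  9 → side 1 (new)  [load 9/27]
  8 → side 1  [load 17/27]
  5 → side 1  [load 22/27]
  19 → side 2 (new)  [load 19/27]
  8 → side 2  [load 27/27]
  21 → side 3 (new)  [load 21/27]
  7 → side 4 (new)  [load 7/27]
  6 → side 3  [load 27/27]
  18 → side 4  [load 25/27]
  20 → side 5 (new)  [load 20/27]
  5 → side 1  [load 27/27]
  7 → side 5  [load 27/27]
  17 → side 6 (new)  [load 17/27]
  21 → side 7 (new)  [load 21/27]
7 tape sides opened.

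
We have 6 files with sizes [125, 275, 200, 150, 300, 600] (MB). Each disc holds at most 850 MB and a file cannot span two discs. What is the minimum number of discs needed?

2

Total = 600 + 300 + 275 + 200 + 150 + 125 = 1650 MB.
Lower bound: ⌈1650/850⌉ = 2 discs.
A packing using 2 discs:
  disc 1: 600 + 200 = 800
  disc 2: 300 + 275 + 150 + 125 = 850
This matches the lower bound, so 2 is optimal.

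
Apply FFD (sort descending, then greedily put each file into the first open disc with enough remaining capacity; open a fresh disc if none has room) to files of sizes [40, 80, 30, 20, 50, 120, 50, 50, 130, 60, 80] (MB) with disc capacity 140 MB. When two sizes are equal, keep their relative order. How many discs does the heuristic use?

6

Sorted descending: 130, 120, 80, 80, 60, 50, 50, 50, 40, 30, 20.
  130 → disc 1 (new)  [load 130/140]
  120 → disc 2 (new)  [load 120/140]
  80 → disc 3 (new)  [load 80/140]
  80 → disc 4 (new)  [load 80/140]
  60 → disc 3  [load 140/140]
  50 → disc 4  [load 130/140]
  50 → disc 5 (new)  [load 50/140]
  50 → disc 5  [load 100/140]
  40 → disc 5  [load 140/140]
  30 → disc 6 (new)  [load 30/140]
  20 → disc 2  [load 140/140]
6 discs opened.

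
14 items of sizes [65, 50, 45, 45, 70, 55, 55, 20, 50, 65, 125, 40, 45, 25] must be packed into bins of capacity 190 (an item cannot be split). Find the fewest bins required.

4

Total = 125 + 70 + 65 + 65 + 55 + 55 + 50 + 50 + 45 + 45 + 45 + 40 + 25 + 20 = 755.
Lower bound: ⌈755/190⌉ = 4 bins.
A packing using 4 bins:
  bin 1: 125 + 65 = 190
  bin 2: 70 + 65 + 55 = 190
  bin 3: 55 + 50 + 45 + 40 = 190
  bin 4: 50 + 45 + 45 + 25 + 20 = 185
This matches the lower bound, so 4 is optimal.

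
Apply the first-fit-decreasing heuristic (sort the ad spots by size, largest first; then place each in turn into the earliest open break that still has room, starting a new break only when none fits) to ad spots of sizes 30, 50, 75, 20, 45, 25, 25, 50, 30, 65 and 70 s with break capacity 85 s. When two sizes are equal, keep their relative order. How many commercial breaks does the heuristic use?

Sorted descending: 75, 70, 65, 50, 50, 45, 30, 30, 25, 25, 20.
  75 → break 1 (new)  [load 75/85]
  70 → break 2 (new)  [load 70/85]
  65 → break 3 (new)  [load 65/85]
  50 → break 4 (new)  [load 50/85]
  50 → break 5 (new)  [load 50/85]
  45 → break 6 (new)  [load 45/85]
  30 → break 4  [load 80/85]
  30 → break 5  [load 80/85]
  25 → break 6  [load 70/85]
  25 → break 7 (new)  [load 25/85]
  20 → break 3  [load 85/85]
7 commercial breaks opened.

7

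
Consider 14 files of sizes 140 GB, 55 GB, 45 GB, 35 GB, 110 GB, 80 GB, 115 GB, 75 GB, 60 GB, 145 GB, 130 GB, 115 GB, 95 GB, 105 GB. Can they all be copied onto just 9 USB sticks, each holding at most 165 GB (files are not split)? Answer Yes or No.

A valid assignment using 9 USB sticks:
  USB stick 1: 145 = 145
  USB stick 2: 140 = 140
  USB stick 3: 130 + 35 = 165
  USB stick 4: 115 + 45 = 160
  USB stick 5: 115 = 115
  USB stick 6: 110 + 55 = 165
  USB stick 7: 105 + 60 = 165
  USB stick 8: 95 = 95
  USB stick 9: 80 + 75 = 155
Every load is within 165 GB, so 9 USB sticks suffice.

Yes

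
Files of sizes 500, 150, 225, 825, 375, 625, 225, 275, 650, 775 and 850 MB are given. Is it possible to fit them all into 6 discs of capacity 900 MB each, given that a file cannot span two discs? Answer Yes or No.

No

Total = 5475 MB; ⌈5475/900⌉ = 7.
At least 7 discs are required, but only 6 are allowed.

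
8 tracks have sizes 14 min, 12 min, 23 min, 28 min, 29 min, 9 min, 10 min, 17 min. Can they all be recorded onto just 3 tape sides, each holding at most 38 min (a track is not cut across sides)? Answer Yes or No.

No

Total = 142 min; ⌈142/38⌉ = 4.
At least 4 tape sides are required, but only 3 are allowed.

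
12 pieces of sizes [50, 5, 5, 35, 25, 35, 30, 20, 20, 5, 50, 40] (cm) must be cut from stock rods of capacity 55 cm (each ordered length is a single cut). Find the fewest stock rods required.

6

Total = 50 + 50 + 40 + 35 + 35 + 30 + 25 + 20 + 20 + 5 + 5 + 5 = 320 cm.
Lower bound: ⌈320/55⌉ = 6 stock rods.
A packing using 6 stock rods:
  stock rod 1: 50 + 5 = 55
  stock rod 2: 50 + 5 = 55
  stock rod 3: 40 + 5 = 45
  stock rod 4: 35 + 20 = 55
  stock rod 5: 35 + 20 = 55
  stock rod 6: 30 + 25 = 55
This matches the lower bound, so 6 is optimal.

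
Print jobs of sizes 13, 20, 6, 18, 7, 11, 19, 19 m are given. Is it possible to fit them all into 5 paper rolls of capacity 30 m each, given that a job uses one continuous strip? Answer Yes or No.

Yes

A valid assignment using 5 paper rolls:
  roll 1: 20 + 7 = 27
  roll 2: 19 + 11 = 30
  roll 3: 19 + 6 = 25
  roll 4: 18 = 18
  roll 5: 13 = 13
Every load is within 30 m, so 5 paper rolls suffice.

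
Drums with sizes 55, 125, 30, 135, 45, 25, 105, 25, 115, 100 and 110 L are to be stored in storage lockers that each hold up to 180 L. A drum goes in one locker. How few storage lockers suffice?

6

Total = 135 + 125 + 115 + 110 + 105 + 100 + 55 + 45 + 30 + 25 + 25 = 870 L.
Lower bound: ⌈870/180⌉ = 5 storage lockers.
Also, 6 drums each exceed 90 L, and no two of those can share a locker, so at least 6 storage lockers are needed.
A packing using 6 storage lockers:
  locker 1: 135 + 45 = 180
  locker 2: 125 + 55 = 180
  locker 3: 115 + 30 + 25 = 170
  locker 4: 110 + 25 = 135
  locker 5: 105 = 105
  locker 6: 100 = 100
This matches the lower bound, so 6 is optimal.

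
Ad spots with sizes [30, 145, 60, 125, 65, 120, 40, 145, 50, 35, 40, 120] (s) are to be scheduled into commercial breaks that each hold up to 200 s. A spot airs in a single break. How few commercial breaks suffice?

6

Total = 145 + 145 + 125 + 120 + 120 + 65 + 60 + 50 + 40 + 40 + 35 + 30 = 975 s.
Lower bound: ⌈975/200⌉ = 5 commercial breaks.
A packing using 6 commercial breaks:
  break 1: 145 + 50 = 195
  break 2: 145 + 40 = 185
  break 3: 125 + 65 = 190
  break 4: 120 + 60 = 180
  break 5: 120 + 40 + 35 = 195
  break 6: 30 = 30
No arrangement into 5 commercial breaks stays within capacity, so 6 is optimal.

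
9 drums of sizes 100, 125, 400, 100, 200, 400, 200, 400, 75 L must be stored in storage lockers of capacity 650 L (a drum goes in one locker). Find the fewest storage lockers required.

Total = 400 + 400 + 400 + 200 + 200 + 125 + 100 + 100 + 75 = 2000 L.
Lower bound: ⌈2000/650⌉ = 4 storage lockers.
A packing using 4 storage lockers:
  locker 1: 400 + 200 = 600
  locker 2: 400 + 200 = 600
  locker 3: 400 + 125 + 100 = 625
  locker 4: 100 + 75 = 175
This matches the lower bound, so 4 is optimal.

4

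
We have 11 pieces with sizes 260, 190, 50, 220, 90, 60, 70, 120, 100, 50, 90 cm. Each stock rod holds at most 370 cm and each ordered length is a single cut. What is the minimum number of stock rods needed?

4

Total = 260 + 220 + 190 + 120 + 100 + 90 + 90 + 70 + 60 + 50 + 50 = 1300 cm.
Lower bound: ⌈1300/370⌉ = 4 stock rods.
A packing using 4 stock rods:
  stock rod 1: 260 + 100 = 360
  stock rod 2: 220 + 120 = 340
  stock rod 3: 190 + 90 + 90 = 370
  stock rod 4: 70 + 60 + 50 + 50 = 230
This matches the lower bound, so 4 is optimal.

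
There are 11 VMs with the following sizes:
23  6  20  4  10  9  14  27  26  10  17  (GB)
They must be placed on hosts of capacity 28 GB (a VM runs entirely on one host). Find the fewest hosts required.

Total = 27 + 26 + 23 + 20 + 17 + 14 + 10 + 10 + 9 + 6 + 4 = 166 GB.
Lower bound: ⌈166/28⌉ = 6 hosts.
A packing using 7 hosts:
  host 1: 27 = 27
  host 2: 26 = 26
  host 3: 23 + 4 = 27
  host 4: 20 + 6 = 26
  host 5: 17 + 10 = 27
  host 6: 14 + 10 = 24
  host 7: 9 = 9
No arrangement into 6 hosts stays within capacity, so 7 is optimal.

7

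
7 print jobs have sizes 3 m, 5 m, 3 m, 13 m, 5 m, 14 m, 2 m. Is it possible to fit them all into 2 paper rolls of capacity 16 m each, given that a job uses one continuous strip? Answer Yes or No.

Total = 45 m; ⌈45/16⌉ = 3.
At least 3 paper rolls are required, but only 2 are allowed.

No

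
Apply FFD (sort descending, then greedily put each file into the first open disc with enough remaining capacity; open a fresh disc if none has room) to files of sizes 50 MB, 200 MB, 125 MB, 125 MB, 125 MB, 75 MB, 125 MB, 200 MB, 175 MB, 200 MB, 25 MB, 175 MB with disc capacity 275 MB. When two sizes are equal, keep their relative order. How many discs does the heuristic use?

Sorted descending: 200, 200, 200, 175, 175, 125, 125, 125, 125, 75, 50, 25.
  200 → disc 1 (new)  [load 200/275]
  200 → disc 2 (new)  [load 200/275]
  200 → disc 3 (new)  [load 200/275]
  175 → disc 4 (new)  [load 175/275]
  175 → disc 5 (new)  [load 175/275]
  125 → disc 6 (new)  [load 125/275]
  125 → disc 6  [load 250/275]
  125 → disc 7 (new)  [load 125/275]
  125 → disc 7  [load 250/275]
  75 → disc 1  [load 275/275]
  50 → disc 2  [load 250/275]
  25 → disc 2  [load 275/275]
7 discs opened.

7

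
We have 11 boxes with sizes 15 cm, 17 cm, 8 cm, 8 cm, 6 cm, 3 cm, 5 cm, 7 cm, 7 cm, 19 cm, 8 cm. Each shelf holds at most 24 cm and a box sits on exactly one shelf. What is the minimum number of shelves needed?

Total = 19 + 17 + 15 + 8 + 8 + 8 + 7 + 7 + 6 + 5 + 3 = 103 cm.
Lower bound: ⌈103/24⌉ = 5 shelves.
A packing using 5 shelves:
  shelf 1: 19 + 5 = 24
  shelf 2: 17 + 7 = 24
  shelf 3: 15 + 8 = 23
  shelf 4: 8 + 8 + 7 = 23
  shelf 5: 6 + 3 = 9
This matches the lower bound, so 5 is optimal.

5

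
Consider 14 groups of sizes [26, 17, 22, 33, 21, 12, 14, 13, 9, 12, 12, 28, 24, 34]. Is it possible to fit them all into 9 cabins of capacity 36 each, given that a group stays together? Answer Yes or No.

A valid assignment using 9 cabins:
  cabin 1: 34 = 34
  cabin 2: 33 = 33
  cabin 3: 28 = 28
  cabin 4: 26 + 9 = 35
  cabin 5: 24 + 12 = 36
  cabin 6: 22 + 14 = 36
  cabin 7: 21 + 13 = 34
  cabin 8: 17 + 12 = 29
  cabin 9: 12 = 12
Every load is within 36, so 9 cabins suffice.

Yes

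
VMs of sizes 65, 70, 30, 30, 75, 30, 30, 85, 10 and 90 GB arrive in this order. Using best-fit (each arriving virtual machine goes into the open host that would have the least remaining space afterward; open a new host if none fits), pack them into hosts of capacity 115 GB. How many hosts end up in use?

5

  65 → host 1 (new)  [load 65/115]
  70 → host 2 (new)  [load 70/115]
  30 → host 2  [load 100/115]
  30 → host 1  [load 95/115]
  75 → host 3 (new)  [load 75/115]
  30 → host 3  [load 105/115]
  30 → host 4 (new)  [load 30/115]
  85 → host 4  [load 115/115]
  10 → host 3  [load 115/115]
  90 → host 5 (new)  [load 90/115]
5 hosts opened.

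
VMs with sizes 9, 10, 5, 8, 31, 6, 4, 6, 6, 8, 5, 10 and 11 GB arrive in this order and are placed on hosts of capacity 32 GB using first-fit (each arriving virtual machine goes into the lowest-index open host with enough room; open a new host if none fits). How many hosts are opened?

  9 → host 1 (new)  [load 9/32]
  10 → host 1  [load 19/32]
  5 → host 1  [load 24/32]
  8 → host 1  [load 32/32]
  31 → host 2 (new)  [load 31/32]
  6 → host 3 (new)  [load 6/32]
  4 → host 3  [load 10/32]
  6 → host 3  [load 16/32]
  6 → host 3  [load 22/32]
  8 → host 3  [load 30/32]
  5 → host 4 (new)  [load 5/32]
  10 → host 4  [load 15/32]
  11 → host 4  [load 26/32]
4 hosts opened.

4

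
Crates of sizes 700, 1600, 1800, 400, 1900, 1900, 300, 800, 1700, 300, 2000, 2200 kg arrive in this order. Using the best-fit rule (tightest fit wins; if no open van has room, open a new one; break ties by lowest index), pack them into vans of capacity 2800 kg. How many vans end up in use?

7

  700 → van 1 (new)  [load 700/2800]
  1600 → van 1  [load 2300/2800]
  1800 → van 2 (new)  [load 1800/2800]
  400 → van 1  [load 2700/2800]
  1900 → van 3 (new)  [load 1900/2800]
  1900 → van 4 (new)  [load 1900/2800]
  300 → van 3  [load 2200/2800]
  800 → van 4  [load 2700/2800]
  1700 → van 5 (new)  [load 1700/2800]
  300 → van 3  [load 2500/2800]
  2000 → van 6 (new)  [load 2000/2800]
  2200 → van 7 (new)  [load 2200/2800]
7 vans opened.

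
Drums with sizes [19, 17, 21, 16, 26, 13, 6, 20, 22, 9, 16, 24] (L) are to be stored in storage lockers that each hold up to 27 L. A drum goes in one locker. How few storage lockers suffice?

10

Total = 26 + 24 + 22 + 21 + 20 + 19 + 17 + 16 + 16 + 13 + 9 + 6 = 209 L.
Lower bound: ⌈209/27⌉ = 8 storage lockers.
Also, 9 drums each exceed 27/2 L, and no two of those can share a locker, so at least 9 storage lockers are needed.
A packing using 10 storage lockers:
  locker 1: 26 = 26
  locker 2: 24 = 24
  locker 3: 22 = 22
  locker 4: 21 + 6 = 27
  locker 5: 20 = 20
  locker 6: 19 = 19
  locker 7: 17 + 9 = 26
  locker 8: 16 = 16
  locker 9: 16 = 16
  locker 10: 13 = 13
No arrangement into 9 storage lockers stays within capacity, so 10 is optimal.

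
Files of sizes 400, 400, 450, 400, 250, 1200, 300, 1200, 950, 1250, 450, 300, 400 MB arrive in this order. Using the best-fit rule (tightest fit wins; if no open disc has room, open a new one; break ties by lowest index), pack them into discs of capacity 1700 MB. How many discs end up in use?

  400 → disc 1 (new)  [load 400/1700]
  400 → disc 1  [load 800/1700]
  450 → disc 1  [load 1250/1700]
  400 → disc 1  [load 1650/1700]
  250 → disc 2 (new)  [load 250/1700]
  1200 → disc 2  [load 1450/1700]
  300 → disc 3 (new)  [load 300/1700]
  1200 → disc 3  [load 1500/1700]
  950 → disc 4 (new)  [load 950/1700]
  1250 → disc 5 (new)  [load 1250/1700]
  450 → disc 5  [load 1700/1700]
  300 → disc 4  [load 1250/1700]
  400 → disc 4  [load 1650/1700]
5 discs opened.

5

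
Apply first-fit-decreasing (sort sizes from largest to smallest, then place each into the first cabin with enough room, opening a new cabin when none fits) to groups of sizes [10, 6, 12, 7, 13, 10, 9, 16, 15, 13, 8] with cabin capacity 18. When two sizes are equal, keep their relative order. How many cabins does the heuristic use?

8

Sorted descending: 16, 15, 13, 13, 12, 10, 10, 9, 8, 7, 6.
  16 → cabin 1 (new)  [load 16/18]
  15 → cabin 2 (new)  [load 15/18]
  13 → cabin 3 (new)  [load 13/18]
  13 → cabin 4 (new)  [load 13/18]
  12 → cabin 5 (new)  [load 12/18]
  10 → cabin 6 (new)  [load 10/18]
  10 → cabin 7 (new)  [load 10/18]
  9 → cabin 8 (new)  [load 9/18]
  8 → cabin 6  [load 18/18]
  7 → cabin 7  [load 17/18]
  6 → cabin 5  [load 18/18]
8 cabins opened.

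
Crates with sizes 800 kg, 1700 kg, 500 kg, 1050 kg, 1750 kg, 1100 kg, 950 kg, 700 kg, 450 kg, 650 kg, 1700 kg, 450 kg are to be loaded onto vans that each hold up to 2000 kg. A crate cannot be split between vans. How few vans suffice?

Total = 1750 + 1700 + 1700 + 1100 + 1050 + 950 + 800 + 700 + 650 + 500 + 450 + 450 = 11800 kg.
Lower bound: ⌈11800/2000⌉ = 6 vans.
A packing using 7 vans:
  van 1: 1750 = 1750
  van 2: 1700 = 1700
  van 3: 1700 = 1700
  van 4: 1100 + 800 = 1900
  van 5: 1050 + 950 = 2000
  van 6: 700 + 650 + 500 = 1850
  van 7: 450 + 450 = 900
No arrangement into 6 vans stays within capacity, so 7 is optimal.

7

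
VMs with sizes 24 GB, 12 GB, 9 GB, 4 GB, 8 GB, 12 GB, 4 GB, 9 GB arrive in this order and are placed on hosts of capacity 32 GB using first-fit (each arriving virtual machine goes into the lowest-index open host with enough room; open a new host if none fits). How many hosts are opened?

3

  24 → host 1 (new)  [load 24/32]
  12 → host 2 (new)  [load 12/32]
  9 → host 2  [load 21/32]
  4 → host 1  [load 28/32]
  8 → host 2  [load 29/32]
  12 → host 3 (new)  [load 12/32]
  4 → host 1  [load 32/32]
  9 → host 3  [load 21/32]
3 hosts opened.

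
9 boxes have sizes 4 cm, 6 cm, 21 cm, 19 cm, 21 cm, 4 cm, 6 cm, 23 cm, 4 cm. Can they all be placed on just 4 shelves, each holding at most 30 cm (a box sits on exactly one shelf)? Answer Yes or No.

Yes

A valid assignment using 4 shelves:
  shelf 1: 23 + 6 = 29
  shelf 2: 21 + 6 = 27
  shelf 3: 21 + 4 + 4 = 29
  shelf 4: 19 + 4 = 23
Every load is within 30 cm, so 4 shelves suffice.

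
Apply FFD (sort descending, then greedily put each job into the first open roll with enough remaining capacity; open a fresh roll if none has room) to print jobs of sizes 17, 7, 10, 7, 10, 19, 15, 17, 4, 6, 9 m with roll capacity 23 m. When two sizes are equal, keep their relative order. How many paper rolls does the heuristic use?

6

Sorted descending: 19, 17, 17, 15, 10, 10, 9, 7, 7, 6, 4.
  19 → roll 1 (new)  [load 19/23]
  17 → roll 2 (new)  [load 17/23]
  17 → roll 3 (new)  [load 17/23]
  15 → roll 4 (new)  [load 15/23]
  10 → roll 5 (new)  [load 10/23]
  10 → roll 5  [load 20/23]
  9 → roll 6 (new)  [load 9/23]
  7 → roll 4  [load 22/23]
  7 → roll 6  [load 16/23]
  6 → roll 2  [load 23/23]
  4 → roll 1  [load 23/23]
6 paper rolls opened.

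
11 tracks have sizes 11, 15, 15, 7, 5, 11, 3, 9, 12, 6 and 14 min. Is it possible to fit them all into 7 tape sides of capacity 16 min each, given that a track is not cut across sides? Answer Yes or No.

Total = 108 min; ⌈108/16⌉ = 7.
The bound of 7 does not rule out 7, but exhaustive search shows no assignment into 7 tape sides of capacity 16 min exists — the minimum is 8.

No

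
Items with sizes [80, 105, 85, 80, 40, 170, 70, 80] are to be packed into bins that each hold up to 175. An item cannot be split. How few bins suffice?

Total = 170 + 105 + 85 + 80 + 80 + 80 + 70 + 40 = 710.
Lower bound: ⌈710/175⌉ = 5 bins.
A packing using 5 bins:
  bin 1: 170 = 170
  bin 2: 105 + 70 = 175
  bin 3: 85 + 80 = 165
  bin 4: 80 + 80 = 160
  bin 5: 40 = 40
This matches the lower bound, so 5 is optimal.

5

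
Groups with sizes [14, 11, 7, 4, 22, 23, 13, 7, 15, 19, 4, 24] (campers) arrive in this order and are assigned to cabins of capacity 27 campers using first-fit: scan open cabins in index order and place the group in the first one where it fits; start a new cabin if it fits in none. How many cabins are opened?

7

  14 → cabin 1 (new)  [load 14/27]
  11 → cabin 1  [load 25/27]
  7 → cabin 2 (new)  [load 7/27]
  4 → cabin 2  [load 11/27]
  22 → cabin 3 (new)  [load 22/27]
  23 → cabin 4 (new)  [load 23/27]
  13 → cabin 2  [load 24/27]
  7 → cabin 5 (new)  [load 7/27]
  15 → cabin 5  [load 22/27]
  19 → cabin 6 (new)  [load 19/27]
  4 → cabin 3  [load 26/27]
  24 → cabin 7 (new)  [load 24/27]
7 cabins opened.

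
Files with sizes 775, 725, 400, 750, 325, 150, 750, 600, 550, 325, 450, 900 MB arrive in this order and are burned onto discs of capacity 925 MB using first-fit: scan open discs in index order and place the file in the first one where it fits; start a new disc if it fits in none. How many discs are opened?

9

  775 → disc 1 (new)  [load 775/925]
  725 → disc 2 (new)  [load 725/925]
  400 → disc 3 (new)  [load 400/925]
  750 → disc 4 (new)  [load 750/925]
  325 → disc 3  [load 725/925]
  150 → disc 1  [load 925/925]
  750 → disc 5 (new)  [load 750/925]
  600 → disc 6 (new)  [load 600/925]
  550 → disc 7 (new)  [load 550/925]
  325 → disc 6  [load 925/925]
  450 → disc 8 (new)  [load 450/925]
  900 → disc 9 (new)  [load 900/925]
9 discs opened.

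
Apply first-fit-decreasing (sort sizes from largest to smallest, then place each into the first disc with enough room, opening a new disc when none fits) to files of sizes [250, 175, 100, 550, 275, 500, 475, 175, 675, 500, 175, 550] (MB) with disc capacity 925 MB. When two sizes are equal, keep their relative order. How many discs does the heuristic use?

6

Sorted descending: 675, 550, 550, 500, 500, 475, 275, 250, 175, 175, 175, 100.
  675 → disc 1 (new)  [load 675/925]
  550 → disc 2 (new)  [load 550/925]
  550 → disc 3 (new)  [load 550/925]
  500 → disc 4 (new)  [load 500/925]
  500 → disc 5 (new)  [load 500/925]
  475 → disc 6 (new)  [load 475/925]
  275 → disc 2  [load 825/925]
  250 → disc 1  [load 925/925]
  175 → disc 3  [load 725/925]
  175 → disc 3  [load 900/925]
  175 → disc 4  [load 675/925]
  100 → disc 2  [load 925/925]
6 discs opened.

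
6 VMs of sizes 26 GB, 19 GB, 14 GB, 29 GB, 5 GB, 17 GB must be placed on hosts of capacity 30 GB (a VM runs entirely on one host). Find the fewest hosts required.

Total = 29 + 26 + 19 + 17 + 14 + 5 = 110 GB.
Lower bound: ⌈110/30⌉ = 4 hosts.
A packing using 5 hosts:
  host 1: 29 = 29
  host 2: 26 = 26
  host 3: 19 + 5 = 24
  host 4: 17 = 17
  host 5: 14 = 14
No arrangement into 4 hosts stays within capacity, so 5 is optimal.

5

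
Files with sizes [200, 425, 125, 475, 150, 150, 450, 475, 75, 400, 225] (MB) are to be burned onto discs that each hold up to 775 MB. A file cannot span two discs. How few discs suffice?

5

Total = 475 + 475 + 450 + 425 + 400 + 225 + 200 + 150 + 150 + 125 + 75 = 3150 MB.
Lower bound: ⌈3150/775⌉ = 5 discs.
A packing using 5 discs:
  disc 1: 475 + 225 + 75 = 775
  disc 2: 475 + 200 = 675
  disc 3: 450 + 150 + 150 = 750
  disc 4: 425 + 125 = 550
  disc 5: 400 = 400
This matches the lower bound, so 5 is optimal.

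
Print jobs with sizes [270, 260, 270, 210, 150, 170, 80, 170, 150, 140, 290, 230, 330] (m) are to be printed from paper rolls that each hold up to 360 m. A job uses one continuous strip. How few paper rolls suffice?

9

Total = 330 + 290 + 270 + 270 + 260 + 230 + 210 + 170 + 170 + 150 + 150 + 140 + 80 = 2720 m.
Lower bound: ⌈2720/360⌉ = 8 paper rolls.
A packing using 9 paper rolls:
  roll 1: 330 = 330
  roll 2: 290 = 290
  roll 3: 270 + 80 = 350
  roll 4: 270 = 270
  roll 5: 260 = 260
  roll 6: 230 = 230
  roll 7: 210 + 150 = 360
  roll 8: 170 + 170 = 340
  roll 9: 150 + 140 = 290
No arrangement into 8 paper rolls stays within capacity, so 9 is optimal.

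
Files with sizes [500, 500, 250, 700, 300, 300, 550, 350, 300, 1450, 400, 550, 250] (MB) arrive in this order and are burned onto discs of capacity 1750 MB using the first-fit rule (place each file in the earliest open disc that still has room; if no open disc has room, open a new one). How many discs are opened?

  500 → disc 1 (new)  [load 500/1750]
  500 → disc 1  [load 1000/1750]
  250 → disc 1  [load 1250/1750]
  700 → disc 2 (new)  [load 700/1750]
  300 → disc 1  [load 1550/1750]
  300 → disc 2  [load 1000/1750]
  550 → disc 2  [load 1550/1750]
  350 → disc 3 (new)  [load 350/1750]
  300 → disc 3  [load 650/1750]
  1450 → disc 4 (new)  [load 1450/1750]
  400 → disc 3  [load 1050/1750]
  550 → disc 3  [load 1600/1750]
  250 → disc 4  [load 1700/1750]
4 discs opened.

4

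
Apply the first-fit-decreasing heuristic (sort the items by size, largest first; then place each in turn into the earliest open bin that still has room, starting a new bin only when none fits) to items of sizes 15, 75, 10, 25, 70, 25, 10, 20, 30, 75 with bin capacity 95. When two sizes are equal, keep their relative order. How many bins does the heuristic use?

Sorted descending: 75, 75, 70, 30, 25, 25, 20, 15, 10, 10.
  75 → bin 1 (new)  [load 75/95]
  75 → bin 2 (new)  [load 75/95]
  70 → bin 3 (new)  [load 70/95]
  30 → bin 4 (new)  [load 30/95]
  25 → bin 3  [load 95/95]
  25 → bin 4  [load 55/95]
  20 → bin 1  [load 95/95]
  15 → bin 2  [load 90/95]
  10 → bin 4  [load 65/95]
  10 → bin 4  [load 75/95]
4 bins opened.

4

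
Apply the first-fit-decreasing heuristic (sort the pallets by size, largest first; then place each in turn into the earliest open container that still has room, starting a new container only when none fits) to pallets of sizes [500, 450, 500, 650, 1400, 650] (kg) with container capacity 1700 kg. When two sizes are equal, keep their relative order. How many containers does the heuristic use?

Sorted descending: 1400, 650, 650, 500, 500, 450.
  1400 → container 1 (new)  [load 1400/1700]
  650 → container 2 (new)  [load 650/1700]
  650 → container 2  [load 1300/1700]
  500 → container 3 (new)  [load 500/1700]
  500 → container 3  [load 1000/1700]
  450 → container 3  [load 1450/1700]
3 containers opened.

3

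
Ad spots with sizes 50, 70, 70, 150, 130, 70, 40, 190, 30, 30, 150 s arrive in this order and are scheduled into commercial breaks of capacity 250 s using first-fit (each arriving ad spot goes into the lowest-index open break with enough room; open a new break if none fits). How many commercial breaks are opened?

5

  50 → break 1 (new)  [load 50/250]
  70 → break 1  [load 120/250]
  70 → break 1  [load 190/250]
  150 → break 2 (new)  [load 150/250]
  130 → break 3 (new)  [load 130/250]
  70 → break 2  [load 220/250]
  40 → break 1  [load 230/250]
  190 → break 4 (new)  [load 190/250]
  30 → break 2  [load 250/250]
  30 → break 3  [load 160/250]
  150 → break 5 (new)  [load 150/250]
5 commercial breaks opened.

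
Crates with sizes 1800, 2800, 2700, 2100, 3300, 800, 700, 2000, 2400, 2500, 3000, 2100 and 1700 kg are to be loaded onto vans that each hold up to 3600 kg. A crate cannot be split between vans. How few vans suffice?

10

Total = 3300 + 3000 + 2800 + 2700 + 2500 + 2400 + 2100 + 2100 + 2000 + 1800 + 1700 + 800 + 700 = 27900 kg.
Lower bound: ⌈27900/3600⌉ = 8 vans.
Also, 9 crates each exceed 1800 kg, and no two of those can share a van, so at least 9 vans are needed.
A packing using 10 vans:
  van 1: 3300 = 3300
  van 2: 3000 = 3000
  van 3: 2800 + 800 = 3600
  van 4: 2700 + 700 = 3400
  van 5: 2500 = 2500
  van 6: 2400 = 2400
  van 7: 2100 = 2100
  van 8: 2100 = 2100
  van 9: 2000 = 2000
  van 10: 1800 + 1700 = 3500
No arrangement into 9 vans stays within capacity, so 10 is optimal.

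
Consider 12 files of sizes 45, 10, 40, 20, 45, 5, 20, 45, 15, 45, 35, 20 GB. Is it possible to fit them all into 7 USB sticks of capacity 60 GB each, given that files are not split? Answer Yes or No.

A valid assignment using 7 USB sticks:
  USB stick 1: 45 + 15 = 60
  USB stick 2: 45 + 10 + 5 = 60
  USB stick 3: 45 = 45
  USB stick 4: 45 = 45
  USB stick 5: 40 + 20 = 60
  USB stick 6: 35 + 20 = 55
  USB stick 7: 20 = 20
Every load is within 60 GB, so 7 USB sticks suffice.

Yes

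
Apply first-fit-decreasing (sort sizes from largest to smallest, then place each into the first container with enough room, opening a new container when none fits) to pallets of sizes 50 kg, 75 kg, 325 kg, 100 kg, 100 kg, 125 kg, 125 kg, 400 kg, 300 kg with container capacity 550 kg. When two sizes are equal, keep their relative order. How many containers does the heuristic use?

3

Sorted descending: 400, 325, 300, 125, 125, 100, 100, 75, 50.
  400 → container 1 (new)  [load 400/550]
  325 → container 2 (new)  [load 325/550]
  300 → container 3 (new)  [load 300/550]
  125 → container 1  [load 525/550]
  125 → container 2  [load 450/550]
  100 → container 2  [load 550/550]
  100 → container 3  [load 400/550]
  75 → container 3  [load 475/550]
  50 → container 3  [load 525/550]
3 containers opened.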